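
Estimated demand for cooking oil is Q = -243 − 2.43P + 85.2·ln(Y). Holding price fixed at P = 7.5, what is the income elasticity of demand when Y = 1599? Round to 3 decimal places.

At P = 7.5, Y = 1599: Q = 367.307.
Holding P constant, ∂Q/∂Y = 85.2/Y = 0.0532833.
η_Y = (∂Q/∂Y)·(Y/Q) = 0.0532833 × (1599/367.307) = 0.232.

0.232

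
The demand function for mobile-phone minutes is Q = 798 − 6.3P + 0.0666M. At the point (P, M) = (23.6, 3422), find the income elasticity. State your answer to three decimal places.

0.260

At P = 23.6, M = 3422: Q = 877.225.
Holding P constant, ∂Q/∂M = 0.0666.
η_M = (∂Q/∂M)·(M/Q) = 0.0666 × (3422/877.225) = 0.260.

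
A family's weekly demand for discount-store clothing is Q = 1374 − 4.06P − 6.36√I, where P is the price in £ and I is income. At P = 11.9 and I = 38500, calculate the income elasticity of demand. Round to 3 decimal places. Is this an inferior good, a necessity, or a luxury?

At P = 11.9, I = 38500: Q = 77.764.
Holding P constant, ∂Q/∂I = -6.36/(2√I) = -0.0162068.
η_I = (∂Q/∂I)·(I/Q) = -0.0162068 × (38500/77.764) = -8.024.
Since η < 0, this is an inferior good.

-8.024 (inferior good)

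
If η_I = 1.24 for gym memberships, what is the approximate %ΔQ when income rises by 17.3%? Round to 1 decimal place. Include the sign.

%ΔQ ≈ η × %ΔI = 1.24 × 17.3% = 21.5%.

21.5%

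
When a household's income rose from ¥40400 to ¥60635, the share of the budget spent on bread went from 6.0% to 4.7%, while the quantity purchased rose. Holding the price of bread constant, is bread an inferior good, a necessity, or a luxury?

necessity

Quantity rises but the budget share falls as income rises, so 0 < η < 1.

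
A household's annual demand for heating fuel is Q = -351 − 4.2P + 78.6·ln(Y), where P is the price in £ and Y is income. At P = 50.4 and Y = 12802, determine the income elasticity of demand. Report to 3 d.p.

At P = 50.4, Y = 12802: Q = 180.668.
Holding P constant, ∂Q/∂Y = 78.6/Y = 0.00613967.
η_Y = (∂Q/∂Y)·(Y/Q) = 0.00613967 × (12802/180.668) = 0.435.

0.435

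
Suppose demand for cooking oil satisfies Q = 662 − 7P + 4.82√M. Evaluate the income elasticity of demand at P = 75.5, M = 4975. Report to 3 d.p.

At P = 75.5, M = 4975: Q = 473.472.
Holding P constant, ∂Q/∂M = 4.82/(2√M) = 0.0341681.
η_M = (∂Q/∂M)·(M/Q) = 0.0341681 × (4975/473.472) = 0.359.

0.359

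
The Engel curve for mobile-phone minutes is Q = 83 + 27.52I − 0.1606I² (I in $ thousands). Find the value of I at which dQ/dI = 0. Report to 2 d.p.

dQ/dI = 27.52 − 0.3212I.
The good is inferior where dQ/dI < 0. Setting dQ/dI = 0 gives I = 27.52 / 0.3212 = 85.68.

85.68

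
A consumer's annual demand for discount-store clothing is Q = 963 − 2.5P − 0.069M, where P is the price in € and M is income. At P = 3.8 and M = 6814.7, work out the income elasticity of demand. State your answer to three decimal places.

At P = 3.8, M = 6814.7: Q = 483.286.
Holding P constant, ∂Q/∂M = −0.069.
η_M = (∂Q/∂M)·(M/Q) = -0.069 × (6814.7/483.286) = -0.973.

-0.973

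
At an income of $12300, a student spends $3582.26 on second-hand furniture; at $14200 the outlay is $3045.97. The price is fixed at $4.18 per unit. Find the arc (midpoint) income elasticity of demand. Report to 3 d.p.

With a constant price, Q₁ = 3582.26/4.18 = 857.000 and Q₂ = 3045.97/4.18 = 728.701 (equivalently, work directly with expenditure since P cancels).
Midpoint %ΔQ = (3045.97 − 3582.26)/3314.12 = -0.16182; midpoint %ΔI = (14200 − 12300)/13250 = 0.14340.
η = -0.16182 / 0.14340 = -1.128.

-1.128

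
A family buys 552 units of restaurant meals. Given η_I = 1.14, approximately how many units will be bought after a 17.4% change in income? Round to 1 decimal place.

%ΔQ ≈ η × %ΔI = 1.14 × 17.4% = 19.836%.
New Q ≈ 552 × (1 + 0.19836) = 661.5.

661.5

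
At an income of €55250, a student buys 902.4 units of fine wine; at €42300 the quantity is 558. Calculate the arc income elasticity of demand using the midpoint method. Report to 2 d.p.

1.78

ΔQ = 558 − 902.4 = -344.4; midpoint Q̄ = (902.4 + 558)/2 = 730.2.
ΔI = 42300 − 55250 = -12950; midpoint Ī = (55250 + 42300)/2 = 48775.
η = (ΔQ/Q̄) ÷ (ΔI/Ī) = (-344.4/730.2) ÷ (-12950/48775) = 1.78.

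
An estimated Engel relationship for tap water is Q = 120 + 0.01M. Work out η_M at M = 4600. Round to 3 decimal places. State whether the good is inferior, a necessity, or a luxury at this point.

At M = 4600: Q = 166.000.
dQ/dM = 0.01.
η = (dQ/dM)·(M/Q) = 0.01 × (4600/166.000) = 0.277.
Since 0 < η < 1, the good is a necessity.

0.277 (necessity)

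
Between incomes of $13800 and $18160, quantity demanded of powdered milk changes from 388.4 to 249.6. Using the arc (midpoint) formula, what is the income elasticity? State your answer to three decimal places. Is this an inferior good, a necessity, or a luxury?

-1.595 (inferior good)

ΔQ = 249.6 − 388.4 = -138.8; midpoint Q̄ = (388.4 + 249.6)/2 = 319.
ΔI = 18160 − 13800 = 4360; midpoint Ī = (13800 + 18160)/2 = 15980.
η = (ΔQ/Q̄) ÷ (ΔI/Ī) = (-138.8/319) ÷ (4360/15980) = -1.595.
η < 0 ⇒ inferior good.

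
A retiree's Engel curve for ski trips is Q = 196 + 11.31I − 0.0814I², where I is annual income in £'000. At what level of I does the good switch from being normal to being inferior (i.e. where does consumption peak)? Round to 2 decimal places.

69.47

dQ/dI = 11.31 − 0.1628I.
The good is inferior where dQ/dI < 0. Setting dQ/dI = 0 gives I = 11.31 / 0.1628 = 69.47.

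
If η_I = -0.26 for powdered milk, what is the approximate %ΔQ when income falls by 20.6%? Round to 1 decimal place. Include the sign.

%ΔQ ≈ η × %ΔI = -0.26 × (-20.6%) = 5.4%.

5.4%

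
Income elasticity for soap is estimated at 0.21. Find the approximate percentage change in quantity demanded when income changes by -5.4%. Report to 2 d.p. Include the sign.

%ΔQ ≈ η × %ΔI = 0.21 × (-5.4%) = -1.13%.

-1.13%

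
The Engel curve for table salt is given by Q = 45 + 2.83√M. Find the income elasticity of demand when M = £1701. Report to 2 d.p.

At M = 1701: Q = 161.718.
dQ/dM = 2.83/(2√M) = 0.0343087 at this income.
η = (dQ/dM)·(M/Q) = 0.0343087 × (1701/161.718) = 0.36.

0.36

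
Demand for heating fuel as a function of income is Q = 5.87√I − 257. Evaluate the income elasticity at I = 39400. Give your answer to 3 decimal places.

At I = 39400: Q = 908.162.
dQ/dI = 5.87/(2√I) = 0.0147863 at this income.
η = (dQ/dI)·(I/Q) = 0.0147863 × (39400/908.162) = 0.641.

0.641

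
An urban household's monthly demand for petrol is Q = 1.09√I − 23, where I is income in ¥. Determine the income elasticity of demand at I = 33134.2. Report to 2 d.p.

At I = 33134.2: Q = 175.411.
dQ/dI = 1.09/(2√I) = 0.00299404 at this income.
η = (dQ/dI)·(I/Q) = 0.00299404 × (33134.2/175.411) = 0.57.

0.57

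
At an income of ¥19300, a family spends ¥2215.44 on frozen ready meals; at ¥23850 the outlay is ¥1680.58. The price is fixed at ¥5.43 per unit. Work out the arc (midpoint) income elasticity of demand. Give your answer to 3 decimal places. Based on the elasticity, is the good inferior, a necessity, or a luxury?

With a constant price, Q₁ = 2215.44/5.43 = 408.000 and Q₂ = 1680.58/5.43 = 309.499 (equivalently, work directly with expenditure since P cancels).
Midpoint %ΔQ = (1680.58 − 2215.44)/1948.01 = -0.27457; midpoint %ΔI = (23850 − 19300)/21575 = 0.21089.
η = -0.27457 / 0.21089 = -1.302.
η < 0 ⇒ inferior good.

-1.302 (inferior good)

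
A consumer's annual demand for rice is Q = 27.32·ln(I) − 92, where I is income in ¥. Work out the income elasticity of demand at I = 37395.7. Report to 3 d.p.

0.140

At I = 37395.7: Q = 195.661.
dQ/dI = 27.32/I = 0.000730565 at this income.
η = (dQ/dI)·(I/Q) = 0.000730565 × (37395.7/195.661) = 0.140.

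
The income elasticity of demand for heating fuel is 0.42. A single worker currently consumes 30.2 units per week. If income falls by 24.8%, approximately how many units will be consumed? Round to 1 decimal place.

27.1

%ΔQ ≈ η × %ΔI = 0.42 × (-24.8%) = -10.416%.
New Q ≈ 30.2 × (1 − 0.10416) = 27.1.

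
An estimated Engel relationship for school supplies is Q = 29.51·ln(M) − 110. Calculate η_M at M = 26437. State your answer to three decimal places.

At M = 26437: Q = 190.486.
dQ/dM = 29.51/M = 0.00111624 at this income.
η = (dQ/dM)·(M/Q) = 0.00111624 × (26437/190.486) = 0.155.

0.155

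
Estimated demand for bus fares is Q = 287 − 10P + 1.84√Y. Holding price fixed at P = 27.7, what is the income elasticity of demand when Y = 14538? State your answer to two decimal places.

At P = 27.7, Y = 14538: Q = 231.855.
Holding P constant, ∂Q/∂Y = 1.84/(2√Y) = 0.00763019.
η_Y = (∂Q/∂Y)·(Y/Q) = 0.00763019 × (14538/231.855) = 0.48.

0.48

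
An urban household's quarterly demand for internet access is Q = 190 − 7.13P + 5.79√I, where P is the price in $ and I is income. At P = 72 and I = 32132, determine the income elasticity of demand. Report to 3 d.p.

At P = 72, I = 32132: Q = 714.521.
Holding P constant, ∂Q/∂I = 5.79/(2√I) = 0.0161503.
η_I = (∂Q/∂I)·(I/Q) = 0.0161503 × (32132/714.521) = 0.726.

0.726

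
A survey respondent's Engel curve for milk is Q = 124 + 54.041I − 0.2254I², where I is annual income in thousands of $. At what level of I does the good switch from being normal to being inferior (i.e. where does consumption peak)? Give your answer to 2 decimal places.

119.88

dQ/dI = 54.041 − 0.4508I.
The good is inferior where dQ/dI < 0. Setting dQ/dI = 0 gives I = 54.041 / 0.4508 = 119.88.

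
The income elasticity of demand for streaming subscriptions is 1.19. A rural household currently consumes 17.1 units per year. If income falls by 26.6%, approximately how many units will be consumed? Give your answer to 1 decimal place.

11.7

%ΔQ ≈ η × %ΔI = 1.19 × (-26.6%) = -31.654%.
New Q ≈ 17.1 × (1 − 0.31654) = 11.7.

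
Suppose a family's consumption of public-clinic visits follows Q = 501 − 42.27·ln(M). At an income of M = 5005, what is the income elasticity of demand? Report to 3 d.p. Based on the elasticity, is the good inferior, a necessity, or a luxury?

-0.300 (inferior good)

At M = 5005: Q = 140.936.
dQ/dM = -42.27/M = -0.00844555 at this income.
η = (dQ/dM)·(M/Q) = -0.00844555 × (5005/140.936) = -0.300.
Since η < 0, the good is an inferior good.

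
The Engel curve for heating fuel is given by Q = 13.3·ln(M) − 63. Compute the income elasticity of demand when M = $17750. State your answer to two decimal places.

0.20

At M = 17750: Q = 67.129.
dQ/dM = 13.3/M = 0.000749296 at this income.
η = (dQ/dM)·(M/Q) = 0.000749296 × (17750/67.129) = 0.20.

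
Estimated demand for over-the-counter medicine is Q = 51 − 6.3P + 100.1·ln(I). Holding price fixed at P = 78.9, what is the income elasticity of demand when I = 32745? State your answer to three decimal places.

0.168

At P = 78.9, I = 32745: Q = 594.620.
Holding P constant, ∂Q/∂I = 100.1/I = 0.00305696.
η_I = (∂Q/∂I)·(I/Q) = 0.00305696 × (32745/594.620) = 0.168.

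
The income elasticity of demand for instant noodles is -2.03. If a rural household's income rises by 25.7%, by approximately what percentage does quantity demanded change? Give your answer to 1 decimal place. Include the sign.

-52.2%

%ΔQ ≈ η × %ΔI = -2.03 × 25.7% = -52.2%.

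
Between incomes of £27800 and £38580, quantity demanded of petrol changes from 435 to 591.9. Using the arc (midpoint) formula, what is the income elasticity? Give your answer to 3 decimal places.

ΔQ = 591.9 − 435 = 156.9; midpoint Q̄ = (435 + 591.9)/2 = 513.45.
ΔI = 38580 − 27800 = 10780; midpoint Ī = (27800 + 38580)/2 = 33190.
η = (ΔQ/Q̄) ÷ (ΔI/Ī) = (156.9/513.45) ÷ (10780/33190) = 0.941.

0.941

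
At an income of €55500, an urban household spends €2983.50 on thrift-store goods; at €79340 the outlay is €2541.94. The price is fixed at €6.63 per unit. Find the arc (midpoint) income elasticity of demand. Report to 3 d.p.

With a constant price, Q₁ = 2983.50/6.63 = 450.000 and Q₂ = 2541.94/6.63 = 383.400 (equivalently, work directly with expenditure since P cancels).
Midpoint %ΔQ = (2541.94 − 2983.50)/2762.72 = -0.15983; midpoint %ΔI = (79340 − 55500)/67420 = 0.35360.
η = -0.15983 / 0.35360 = -0.452.

-0.452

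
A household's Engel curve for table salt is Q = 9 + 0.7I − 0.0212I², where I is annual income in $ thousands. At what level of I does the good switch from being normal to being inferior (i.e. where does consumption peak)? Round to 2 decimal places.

dQ/dI = 0.7 − 0.0424I.
The good is inferior where dQ/dI < 0. Setting dQ/dI = 0 gives I = 0.7 / 0.0424 = 16.51.

16.51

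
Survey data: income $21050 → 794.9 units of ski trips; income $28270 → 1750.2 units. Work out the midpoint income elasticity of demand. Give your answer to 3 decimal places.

ΔQ = 1750.2 − 794.9 = 955.3; midpoint Q̄ = (794.9 + 1750.2)/2 = 1272.55.
ΔI = 28270 − 21050 = 7220; midpoint Ī = (21050 + 28270)/2 = 24660.
η = (ΔQ/Q̄) ÷ (ΔI/Ī) = (955.3/1272.55) ÷ (7220/24660) = 2.564.

2.564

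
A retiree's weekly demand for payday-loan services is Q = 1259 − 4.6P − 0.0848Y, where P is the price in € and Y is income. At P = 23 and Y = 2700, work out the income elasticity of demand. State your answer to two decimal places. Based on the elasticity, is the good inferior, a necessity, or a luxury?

At P = 23, Y = 2700: Q = 924.240.
Holding P constant, ∂Q/∂Y = −0.0848.
η_Y = (∂Q/∂Y)·(Y/Q) = -0.0848 × (2700/924.240) = -0.25.
Since η < 0, this is an inferior good.

-0.25 (inferior good)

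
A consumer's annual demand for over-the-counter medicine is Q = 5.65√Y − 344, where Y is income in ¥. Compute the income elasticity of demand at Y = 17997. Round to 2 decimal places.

0.92

At Y = 17997: Q = 413.964.
dQ/dY = 5.65/(2√Y) = 0.0210581 at this income.
η = (dQ/dY)·(Y/Q) = 0.0210581 × (17997/413.964) = 0.92.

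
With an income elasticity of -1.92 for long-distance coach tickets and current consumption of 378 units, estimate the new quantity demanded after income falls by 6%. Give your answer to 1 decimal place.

421.5

%ΔQ ≈ η × %ΔI = -1.92 × (-6%) = 11.52%.
New Q ≈ 378 × (1 + 0.1152) = 421.5.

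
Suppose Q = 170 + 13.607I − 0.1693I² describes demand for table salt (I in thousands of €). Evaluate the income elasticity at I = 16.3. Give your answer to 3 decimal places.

At I = 16.3: Q = 346.8128.
dQ/dI = 13.607 − 0.3386I = 8.08782.
η = (dQ/dI)·(I/Q) = 8.08782 × (16.3/346.8128) = 0.380.

0.380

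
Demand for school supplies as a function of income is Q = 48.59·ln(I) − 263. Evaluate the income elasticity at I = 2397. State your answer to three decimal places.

0.422

At I = 2397: Q = 115.126.
dQ/dI = 48.59/I = 0.0202712 at this income.
η = (dQ/dI)·(I/Q) = 0.0202712 × (2397/115.126) = 0.422.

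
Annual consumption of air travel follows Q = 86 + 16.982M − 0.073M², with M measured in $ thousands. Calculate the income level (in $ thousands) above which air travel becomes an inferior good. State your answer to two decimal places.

dQ/dM = 16.982 − 0.146M.
The good is inferior where dQ/dM < 0. Setting dQ/dM = 0 gives M = 16.982 / 0.146 = 116.32.

116.32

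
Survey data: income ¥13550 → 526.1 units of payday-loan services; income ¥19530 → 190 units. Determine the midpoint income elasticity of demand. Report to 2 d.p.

-2.60

ΔQ = 190 − 526.1 = -336.1; midpoint Q̄ = (526.1 + 190)/2 = 358.05.
ΔI = 19530 − 13550 = 5980; midpoint Ī = (13550 + 19530)/2 = 16540.
η = (ΔQ/Q̄) ÷ (ΔI/Ī) = (-336.1/358.05) ÷ (5980/16540) = -2.60.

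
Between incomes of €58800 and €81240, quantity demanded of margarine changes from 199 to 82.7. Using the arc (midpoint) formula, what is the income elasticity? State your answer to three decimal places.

-2.576

ΔQ = 82.7 − 199 = -116.3; midpoint Q̄ = (199 + 82.7)/2 = 140.85.
ΔI = 81240 − 58800 = 22440; midpoint Ī = (58800 + 81240)/2 = 70020.
η = (ΔQ/Q̄) ÷ (ΔI/Ī) = (-116.3/140.85) ÷ (22440/70020) = -2.576.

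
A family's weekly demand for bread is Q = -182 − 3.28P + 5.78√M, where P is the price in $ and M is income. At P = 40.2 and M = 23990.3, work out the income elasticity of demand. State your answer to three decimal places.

At P = 40.2, M = 23990.3: Q = 581.397.
Holding P constant, ∂Q/∂M = 5.78/(2√M) = 0.0186586.
η_M = (∂Q/∂M)·(M/Q) = 0.0186586 × (23990.3/581.397) = 0.770.

0.770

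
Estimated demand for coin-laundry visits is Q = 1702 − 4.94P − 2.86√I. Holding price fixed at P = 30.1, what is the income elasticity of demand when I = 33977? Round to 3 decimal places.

At P = 30.1, I = 33977: Q = 1026.126.
Holding P constant, ∂Q/∂I = -2.86/(2√I) = -0.00775789.
η_I = (∂Q/∂I)·(I/Q) = -0.00775789 × (33977/1026.126) = -0.257.

-0.257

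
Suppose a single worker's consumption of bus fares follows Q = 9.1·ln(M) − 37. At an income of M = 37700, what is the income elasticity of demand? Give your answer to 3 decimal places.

At M = 37700: Q = 58.890.
dQ/dM = 9.1/M = 0.000241379 at this income.
η = (dQ/dM)·(M/Q) = 0.000241379 × (37700/58.890) = 0.155.

0.155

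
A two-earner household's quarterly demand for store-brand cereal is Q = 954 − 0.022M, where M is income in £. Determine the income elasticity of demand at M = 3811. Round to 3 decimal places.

At M = 3811: Q = 870.158.
dQ/dM = −0.022.
η = (dQ/dM)·(M/Q) = -0.022 × (3811/870.158) = -0.096.

-0.096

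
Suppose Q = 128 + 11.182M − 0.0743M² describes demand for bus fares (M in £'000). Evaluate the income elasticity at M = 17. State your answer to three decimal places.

At M = 17: Q = 296.6213.
dQ/dM = 11.182 − 0.1486M = 8.65580.
η = (dQ/dM)·(M/Q) = 8.65580 × (17/296.6213) = 0.496.

0.496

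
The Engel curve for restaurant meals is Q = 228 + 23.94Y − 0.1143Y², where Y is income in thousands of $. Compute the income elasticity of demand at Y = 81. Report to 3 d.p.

At Y = 81: Q = 1417.2177.
dQ/dY = 23.94 − 0.2286Y = 5.42340.
η = (dQ/dY)·(Y/Q) = 5.42340 × (81/1417.2177) = 0.310.

0.310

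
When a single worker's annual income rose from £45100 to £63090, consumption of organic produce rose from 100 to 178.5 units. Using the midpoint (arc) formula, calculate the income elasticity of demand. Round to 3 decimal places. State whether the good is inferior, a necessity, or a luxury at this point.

1.695 (luxury)

ΔQ = 178.5 − 100 = 78.5; midpoint Q̄ = (100 + 178.5)/2 = 139.25.
ΔI = 63090 − 45100 = 17990; midpoint Ī = (45100 + 63090)/2 = 54095.
η = (ΔQ/Q̄) ÷ (ΔI/Ī) = (78.5/139.25) ÷ (17990/54095) = 1.695.
η > 1 ⇒ luxury.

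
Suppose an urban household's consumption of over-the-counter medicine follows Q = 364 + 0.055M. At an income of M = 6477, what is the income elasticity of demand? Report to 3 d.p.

0.495

At M = 6477: Q = 720.235.
dQ/dM = 0.055.
η = (dQ/dM)·(M/Q) = 0.055 × (6477/720.235) = 0.495.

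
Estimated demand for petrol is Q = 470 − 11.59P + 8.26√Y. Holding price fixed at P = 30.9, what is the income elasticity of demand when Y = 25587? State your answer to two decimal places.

0.46

At P = 30.9, Y = 25587: Q = 1433.133.
Holding P constant, ∂Q/∂Y = 8.26/(2√Y) = 0.0258191.
η_Y = (∂Q/∂Y)·(Y/Q) = 0.0258191 × (25587/1433.133) = 0.46.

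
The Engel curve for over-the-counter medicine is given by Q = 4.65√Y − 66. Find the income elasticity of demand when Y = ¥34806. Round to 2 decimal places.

0.54

At Y = 34806: Q = 801.521.
dQ/dY = 4.65/(2√Y) = 0.0124622 at this income.
η = (dQ/dY)·(Y/Q) = 0.0124622 × (34806/801.521) = 0.54.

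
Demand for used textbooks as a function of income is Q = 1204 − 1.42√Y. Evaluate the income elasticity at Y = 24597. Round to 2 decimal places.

-0.11

At Y = 24597: Q = 981.295.
dQ/dY = -1.42/(2√Y) = -0.00452707 at this income.
η = (dQ/dY)·(Y/Q) = -0.00452707 × (24597/981.295) = -0.11.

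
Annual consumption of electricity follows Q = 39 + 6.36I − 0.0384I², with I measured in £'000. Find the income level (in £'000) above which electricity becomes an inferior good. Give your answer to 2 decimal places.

dQ/dI = 6.36 − 0.0768I.
The good is inferior where dQ/dI < 0. Setting dQ/dI = 0 gives I = 6.36 / 0.0768 = 82.81.

82.81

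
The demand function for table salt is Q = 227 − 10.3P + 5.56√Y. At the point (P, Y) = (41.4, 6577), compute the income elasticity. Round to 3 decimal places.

At P = 41.4, Y = 6577: Q = 251.489.
Holding P constant, ∂Q/∂Y = 5.56/(2√Y) = 0.0342792.
η_Y = (∂Q/∂Y)·(Y/Q) = 0.0342792 × (6577/251.489) = 0.896.

0.896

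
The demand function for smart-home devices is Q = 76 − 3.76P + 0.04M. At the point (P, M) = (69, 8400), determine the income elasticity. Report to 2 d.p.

At P = 69, M = 8400: Q = 152.560.
Holding P constant, ∂Q/∂M = 0.04.
η_M = (∂Q/∂M)·(M/Q) = 0.04 × (8400/152.560) = 2.20.

2.20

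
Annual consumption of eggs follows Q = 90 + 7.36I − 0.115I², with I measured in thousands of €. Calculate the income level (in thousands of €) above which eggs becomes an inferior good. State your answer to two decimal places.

dQ/dI = 7.36 − 0.23I.
The good is inferior where dQ/dI < 0. Setting dQ/dI = 0 gives I = 7.36 / 0.23 = 32.00.

32.00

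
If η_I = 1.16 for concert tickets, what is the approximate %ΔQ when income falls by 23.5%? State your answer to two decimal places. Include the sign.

-27.26%

%ΔQ ≈ η × %ΔI = 1.16 × (-23.5%) = -27.26%.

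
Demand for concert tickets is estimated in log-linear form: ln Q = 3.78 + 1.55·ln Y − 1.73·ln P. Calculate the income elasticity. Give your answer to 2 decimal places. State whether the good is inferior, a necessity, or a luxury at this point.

In a log-linear demand, the coefficient on ln Y is the income elasticity.
So η = 1.55.
η > 1 ⇒ luxury.

1.55 (luxury)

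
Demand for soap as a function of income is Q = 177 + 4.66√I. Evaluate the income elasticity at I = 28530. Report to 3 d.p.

At I = 28530: Q = 964.112.
dQ/dI = 4.66/(2√I) = 0.0137945 at this income.
η = (dQ/dI)·(I/Q) = 0.0137945 × (28530/964.112) = 0.408.

0.408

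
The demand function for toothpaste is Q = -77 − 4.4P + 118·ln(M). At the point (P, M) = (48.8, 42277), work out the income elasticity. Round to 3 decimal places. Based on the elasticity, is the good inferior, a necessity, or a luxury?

0.122 (necessity)

At P = 48.8, M = 42277: Q = 965.216.
Holding P constant, ∂Q/∂M = 118/M = 0.00279112.
η_M = (∂Q/∂M)·(M/Q) = 0.00279112 × (42277/965.216) = 0.122.
Since 0 < η < 1, this is a necessity.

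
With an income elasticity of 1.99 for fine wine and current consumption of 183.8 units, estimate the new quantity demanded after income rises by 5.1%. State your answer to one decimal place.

%ΔQ ≈ η × %ΔI = 1.99 × 5.1% = 10.149%.
New Q ≈ 183.8 × (1 + 0.10149) = 202.5.

202.5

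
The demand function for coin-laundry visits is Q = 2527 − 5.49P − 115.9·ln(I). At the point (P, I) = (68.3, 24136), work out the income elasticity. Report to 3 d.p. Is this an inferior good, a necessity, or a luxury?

-0.118 (inferior good)

At P = 68.3, I = 24136: Q = 982.433.
Holding P constant, ∂Q/∂I = -115.9/I = -0.00480196.
η_I = (∂Q/∂I)·(I/Q) = -0.00480196 × (24136/982.433) = -0.118.
Since η < 0, this is an inferior good.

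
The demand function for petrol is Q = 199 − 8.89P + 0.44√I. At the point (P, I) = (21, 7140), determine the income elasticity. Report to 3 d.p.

At P = 21, I = 7140: Q = 49.489.
Holding P constant, ∂Q/∂I = 0.44/(2√I) = 0.0026036.
η_I = (∂Q/∂I)·(I/Q) = 0.0026036 × (7140/49.489) = 0.376.

0.376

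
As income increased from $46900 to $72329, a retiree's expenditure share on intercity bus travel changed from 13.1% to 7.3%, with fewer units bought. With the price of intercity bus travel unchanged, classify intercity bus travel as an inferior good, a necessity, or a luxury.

inferior good

Quantity demanded falls as income rises, so η < 0.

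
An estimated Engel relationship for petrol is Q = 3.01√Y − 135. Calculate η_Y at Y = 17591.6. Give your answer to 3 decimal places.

0.755

At Y = 17591.6: Q = 264.226.
dQ/dY = 3.01/(2√Y) = 0.0113471 at this income.
η = (dQ/dY)·(Y/Q) = 0.0113471 × (17591.6/264.226) = 0.755.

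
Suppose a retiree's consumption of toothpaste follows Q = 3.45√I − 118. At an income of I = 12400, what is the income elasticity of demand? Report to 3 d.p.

At I = 12400: Q = 266.176.
dQ/dI = 3.45/(2√I) = 0.015491 at this income.
η = (dQ/dI)·(I/Q) = 0.015491 × (12400/266.176) = 0.722.

0.722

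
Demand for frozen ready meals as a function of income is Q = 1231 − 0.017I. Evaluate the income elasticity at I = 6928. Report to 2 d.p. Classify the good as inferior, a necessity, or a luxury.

At I = 6928: Q = 1113.224.
dQ/dI = −0.017.
η = (dQ/dI)·(I/Q) = -0.017 × (6928/1113.224) = -0.11.
Since η < 0, the good is an inferior good.

-0.11 (inferior good)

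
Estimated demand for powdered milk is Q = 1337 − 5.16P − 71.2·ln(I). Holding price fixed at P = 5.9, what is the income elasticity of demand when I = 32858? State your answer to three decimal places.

At P = 5.9, I = 32858: Q = 566.080.
Holding P constant, ∂Q/∂I = -71.2/I = -0.0021669.
η_I = (∂Q/∂I)·(I/Q) = -0.0021669 × (32858/566.080) = -0.126.

-0.126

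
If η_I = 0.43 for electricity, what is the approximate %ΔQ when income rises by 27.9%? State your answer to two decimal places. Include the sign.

%ΔQ ≈ η × %ΔI = 0.43 × 27.9% = 12.00%.

12.00%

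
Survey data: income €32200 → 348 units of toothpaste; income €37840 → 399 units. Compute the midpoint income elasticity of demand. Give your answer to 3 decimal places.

0.848

ΔQ = 399 − 348 = 51; midpoint Q̄ = (348 + 399)/2 = 373.5.
ΔI = 37840 − 32200 = 5640; midpoint Ī = (32200 + 37840)/2 = 35020.
η = (ΔQ/Q̄) ÷ (ΔI/Ī) = (51/373.5) ÷ (5640/35020) = 0.848.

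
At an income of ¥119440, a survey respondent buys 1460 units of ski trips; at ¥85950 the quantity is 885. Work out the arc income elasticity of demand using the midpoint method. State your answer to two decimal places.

ΔQ = 885 − 1460 = -575; midpoint Q̄ = (1460 + 885)/2 = 1172.5.
ΔI = 85950 − 119440 = -33490; midpoint Ī = (119440 + 85950)/2 = 102695.
η = (ΔQ/Q̄) ÷ (ΔI/Ī) = (-575/1172.5) ÷ (-33490/102695) = 1.50.

1.50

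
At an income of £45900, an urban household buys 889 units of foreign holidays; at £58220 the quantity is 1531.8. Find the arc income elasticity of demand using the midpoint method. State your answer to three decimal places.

ΔQ = 1531.8 − 889 = 642.8; midpoint Q̄ = (889 + 1531.8)/2 = 1210.4.
ΔI = 58220 − 45900 = 12320; midpoint Ī = (45900 + 58220)/2 = 52060.
η = (ΔQ/Q̄) ÷ (ΔI/Ī) = (642.8/1210.4) ÷ (12320/52060) = 2.244.

2.244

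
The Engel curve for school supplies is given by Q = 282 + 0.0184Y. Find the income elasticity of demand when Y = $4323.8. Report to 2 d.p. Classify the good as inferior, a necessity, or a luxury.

0.22 (necessity)

At Y = 4323.8: Q = 361.558.
dQ/dY = 0.0184.
η = (dQ/dY)·(Y/Q) = 0.0184 × (4323.8/361.558) = 0.22.
Since 0 < η < 1, the good is a necessity.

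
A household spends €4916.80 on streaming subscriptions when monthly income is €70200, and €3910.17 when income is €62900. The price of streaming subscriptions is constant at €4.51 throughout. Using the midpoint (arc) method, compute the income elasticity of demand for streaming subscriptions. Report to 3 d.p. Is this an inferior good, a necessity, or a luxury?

With a constant price, Q₁ = 4916.80/4.51 = 1090.200 and Q₂ = 3910.17/4.51 = 867.000 (equivalently, work directly with expenditure since P cancels).
Midpoint %ΔQ = (3910.17 − 4916.80)/4413.49 = -0.22808; midpoint %ΔI = (62900 − 70200)/66550 = -0.10969.
η = -0.22808 / -0.10969 = 2.079.
η > 1 ⇒ luxury.

2.079 (luxury)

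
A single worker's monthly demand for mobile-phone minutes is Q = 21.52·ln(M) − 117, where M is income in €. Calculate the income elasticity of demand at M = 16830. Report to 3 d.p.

At M = 16830: Q = 92.409.
dQ/dM = 21.52/M = 0.00127867 at this income.
η = (dQ/dM)·(M/Q) = 0.00127867 × (16830/92.409) = 0.233.

0.233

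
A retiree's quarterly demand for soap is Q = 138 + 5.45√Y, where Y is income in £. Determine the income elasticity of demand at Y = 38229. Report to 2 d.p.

At Y = 38229: Q = 1203.597.
dQ/dY = 5.45/(2√Y) = 0.013937 at this income.
η = (dQ/dY)·(Y/Q) = 0.013937 × (38229/1203.597) = 0.44.

0.44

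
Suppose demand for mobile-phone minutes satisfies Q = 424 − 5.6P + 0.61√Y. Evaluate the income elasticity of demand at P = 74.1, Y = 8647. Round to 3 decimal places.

At P = 74.1, Y = 8647: Q = 65.763.
Holding P constant, ∂Q/∂Y = 0.61/(2√Y) = 0.00327995.
η_Y = (∂Q/∂Y)·(Y/Q) = 0.00327995 × (8647/65.763) = 0.431.

0.431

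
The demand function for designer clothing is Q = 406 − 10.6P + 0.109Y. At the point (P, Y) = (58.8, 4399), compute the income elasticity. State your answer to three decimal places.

At P = 58.8, Y = 4399: Q = 262.211.
Holding P constant, ∂Q/∂Y = 0.109.
η_Y = (∂Q/∂Y)·(Y/Q) = 0.109 × (4399/262.211) = 1.829.

1.829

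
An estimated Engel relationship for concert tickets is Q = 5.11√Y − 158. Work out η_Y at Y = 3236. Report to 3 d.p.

1.095

At Y = 3236: Q = 132.687.
dQ/dY = 5.11/(2√Y) = 0.0449145 at this income.
η = (dQ/dY)·(Y/Q) = 0.0449145 × (3236/132.687) = 1.095.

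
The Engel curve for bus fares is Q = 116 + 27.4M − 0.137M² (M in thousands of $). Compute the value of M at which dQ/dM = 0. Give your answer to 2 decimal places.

100.00

dQ/dM = 27.4 − 0.274M.
The good is inferior where dQ/dM < 0. Setting dQ/dM = 0 gives M = 27.4 / 0.274 = 100.00.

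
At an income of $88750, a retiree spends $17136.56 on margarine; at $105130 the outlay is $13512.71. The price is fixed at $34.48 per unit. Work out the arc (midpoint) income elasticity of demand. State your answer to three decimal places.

With a constant price, Q₁ = 17136.56/34.48 = 497.000 and Q₂ = 13512.71/34.48 = 391.900 (equivalently, work directly with expenditure since P cancels).
Midpoint %ΔQ = (13512.71 − 17136.56)/15324.64 = -0.23647; midpoint %ΔI = (105130 − 88750)/96940 = 0.16897.
η = -0.23647 / 0.16897 = -1.399.

-1.399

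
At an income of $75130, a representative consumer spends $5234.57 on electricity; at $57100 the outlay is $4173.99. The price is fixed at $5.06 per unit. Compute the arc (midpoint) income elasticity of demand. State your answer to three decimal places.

0.827

With a constant price, Q₁ = 5234.57/5.06 = 1034.500 and Q₂ = 4173.99/5.06 = 824.899 (equivalently, work directly with expenditure since P cancels).
Midpoint %ΔQ = (4173.99 − 5234.57)/4704.28 = -0.22545; midpoint %ΔI = (57100 − 75130)/66115 = -0.27271.
η = -0.22545 / -0.27271 = 0.827.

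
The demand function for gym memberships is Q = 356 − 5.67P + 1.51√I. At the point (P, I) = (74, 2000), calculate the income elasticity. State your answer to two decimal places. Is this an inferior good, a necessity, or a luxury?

At P = 74, I = 2000: Q = 3.949.
Holding P constant, ∂Q/∂I = 1.51/(2√I) = 0.0168823.
η_I = (∂Q/∂I)·(I/Q) = 0.0168823 × (2000/3.949) = 8.55.
Since η > 1, this is a luxury.

8.55 (luxury)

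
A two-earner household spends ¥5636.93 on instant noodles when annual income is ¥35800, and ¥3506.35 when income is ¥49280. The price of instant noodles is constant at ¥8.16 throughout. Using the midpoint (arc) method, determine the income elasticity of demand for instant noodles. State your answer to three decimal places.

With a constant price, Q₁ = 5636.93/8.16 = 690.800 and Q₂ = 3506.35/8.16 = 429.700 (equivalently, work directly with expenditure since P cancels).
Midpoint %ΔQ = (3506.35 − 5636.93)/4571.64 = -0.46604; midpoint %ΔI = (49280 − 35800)/42540 = 0.31688.
η = -0.46604 / 0.31688 = -1.471.

-1.471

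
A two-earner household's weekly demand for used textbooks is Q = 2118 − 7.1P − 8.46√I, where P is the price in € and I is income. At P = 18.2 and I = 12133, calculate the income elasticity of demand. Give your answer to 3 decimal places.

-0.441

At P = 18.2, I = 12133: Q = 1056.912.
Holding P constant, ∂Q/∂I = -8.46/(2√I) = -0.0384022.
η_I = (∂Q/∂I)·(I/Q) = -0.0384022 × (12133/1056.912) = -0.441.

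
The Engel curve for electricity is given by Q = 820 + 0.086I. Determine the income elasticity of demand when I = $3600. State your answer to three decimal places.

At I = 3600: Q = 1129.600.
dQ/dI = 0.086.
η = (dQ/dI)·(I/Q) = 0.086 × (3600/1129.600) = 0.274.

0.274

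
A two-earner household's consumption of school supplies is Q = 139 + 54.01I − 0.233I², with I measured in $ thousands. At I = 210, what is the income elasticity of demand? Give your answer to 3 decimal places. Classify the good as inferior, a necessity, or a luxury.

-7.637 (inferior good)

At I = 210: Q = 1205.8000.
dQ/dI = 54.01 − 0.466I = -43.85000.
η = (dQ/dI)·(I/Q) = -43.85000 × (210/1205.8000) = -7.637.
η < 0 ⇒ inferior good.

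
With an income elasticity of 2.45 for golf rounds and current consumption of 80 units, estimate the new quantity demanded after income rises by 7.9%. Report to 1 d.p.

95.5

%ΔQ ≈ η × %ΔI = 2.45 × 7.9% = 19.355%.
New Q ≈ 80 × (1 + 0.19355) = 95.5.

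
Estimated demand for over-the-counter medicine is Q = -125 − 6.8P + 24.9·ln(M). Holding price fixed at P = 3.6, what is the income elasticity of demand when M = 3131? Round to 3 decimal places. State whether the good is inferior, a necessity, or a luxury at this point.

0.489 (necessity)

At P = 3.6, M = 3131: Q = 50.943.
Holding P constant, ∂Q/∂M = 24.9/M = 0.00795273.
η_M = (∂Q/∂M)·(M/Q) = 0.00795273 × (3131/50.943) = 0.489.
Since 0 < η < 1, this is a necessity.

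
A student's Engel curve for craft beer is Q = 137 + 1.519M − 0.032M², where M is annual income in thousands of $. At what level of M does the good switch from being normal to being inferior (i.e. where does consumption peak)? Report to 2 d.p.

23.73

dQ/dM = 1.519 − 0.064M.
The good is inferior where dQ/dM < 0. Setting dQ/dM = 0 gives M = 1.519 / 0.064 = 23.73.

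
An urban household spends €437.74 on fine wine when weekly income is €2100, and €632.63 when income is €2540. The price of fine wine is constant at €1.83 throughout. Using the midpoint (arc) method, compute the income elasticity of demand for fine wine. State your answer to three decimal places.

With a constant price, Q₁ = 437.74/1.83 = 239.202 and Q₂ = 632.63/1.83 = 345.699 (equivalently, work directly with expenditure since P cancels).
Midpoint %ΔQ = (632.63 − 437.74)/535.18 = 0.36415; midpoint %ΔI = (2540 − 2100)/2320 = 0.18966.
η = 0.36415 / 0.18966 = 1.920.

1.920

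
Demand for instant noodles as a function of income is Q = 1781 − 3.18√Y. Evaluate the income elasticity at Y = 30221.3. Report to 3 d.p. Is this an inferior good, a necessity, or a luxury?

At Y = 30221.3: Q = 1228.180.
dQ/dY = -3.18/(2√Y) = -0.0091462 at this income.
η = (dQ/dY)·(Y/Q) = -0.0091462 × (30221.3/1228.180) = -0.225.
Since η < 0, the good is an inferior good.

-0.225 (inferior good)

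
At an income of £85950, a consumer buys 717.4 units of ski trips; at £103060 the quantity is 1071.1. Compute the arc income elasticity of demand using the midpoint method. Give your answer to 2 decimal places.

2.18

ΔQ = 1071.1 − 717.4 = 353.7; midpoint Q̄ = (717.4 + 1071.1)/2 = 894.25.
ΔI = 103060 − 85950 = 17110; midpoint Ī = (85950 + 103060)/2 = 94505.
η = (ΔQ/Q̄) ÷ (ΔI/Ī) = (353.7/894.25) ÷ (17110/94505) = 2.18.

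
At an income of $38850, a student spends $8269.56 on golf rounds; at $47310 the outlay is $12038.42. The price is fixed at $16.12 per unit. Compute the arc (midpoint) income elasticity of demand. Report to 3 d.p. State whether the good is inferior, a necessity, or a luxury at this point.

1.890 (luxury)

With a constant price, Q₁ = 8269.56/16.12 = 513.000 and Q₂ = 12038.42/16.12 = 746.800 (equivalently, work directly with expenditure since P cancels).
Midpoint %ΔQ = (12038.42 − 8269.56)/10153.99 = 0.37117; midpoint %ΔI = (47310 − 38850)/43080 = 0.19638.
η = 0.37117 / 0.19638 = 1.890.
η > 1 ⇒ luxury.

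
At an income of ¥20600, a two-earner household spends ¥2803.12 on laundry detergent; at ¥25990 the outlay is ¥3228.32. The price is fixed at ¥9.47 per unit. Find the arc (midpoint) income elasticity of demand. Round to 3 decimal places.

With a constant price, Q₁ = 2803.12/9.47 = 296.000 and Q₂ = 3228.32/9.47 = 340.900 (equivalently, work directly with expenditure since P cancels).
Midpoint %ΔQ = (3228.32 − 2803.12)/3015.72 = 0.14099; midpoint %ΔI = (25990 − 20600)/23295 = 0.23138.
η = 0.14099 / 0.23138 = 0.609.

0.609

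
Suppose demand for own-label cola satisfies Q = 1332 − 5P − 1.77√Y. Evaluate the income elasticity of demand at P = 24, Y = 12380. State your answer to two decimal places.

-0.10

At P = 24, Y = 12380: Q = 1015.060.
Holding P constant, ∂Q/∂Y = -1.77/(2√Y) = -0.00795395.
η_Y = (∂Q/∂Y)·(Y/Q) = -0.00795395 × (12380/1015.060) = -0.10.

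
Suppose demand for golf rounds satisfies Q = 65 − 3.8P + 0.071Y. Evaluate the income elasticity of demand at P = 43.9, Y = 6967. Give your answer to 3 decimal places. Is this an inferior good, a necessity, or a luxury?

At P = 43.9, Y = 6967: Q = 392.837.
Holding P constant, ∂Q/∂Y = 0.071.
η_Y = (∂Q/∂Y)·(Y/Q) = 0.071 × (6967/392.837) = 1.259.
Since η > 1, this is a luxury.

1.259 (luxury)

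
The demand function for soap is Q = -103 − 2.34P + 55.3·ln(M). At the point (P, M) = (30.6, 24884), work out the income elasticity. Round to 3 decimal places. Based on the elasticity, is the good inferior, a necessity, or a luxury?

0.144 (necessity)

At P = 30.6, M = 24884: Q = 385.142.
Holding P constant, ∂Q/∂M = 55.3/M = 0.00222231.
η_M = (∂Q/∂M)·(M/Q) = 0.00222231 × (24884/385.142) = 0.144.
Since 0 < η < 1, this is a necessity.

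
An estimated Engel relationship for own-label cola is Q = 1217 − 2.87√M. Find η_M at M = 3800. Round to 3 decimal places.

At M = 3800: Q = 1040.081.
dQ/dM = -2.87/(2√M) = -0.0232788 at this income.
η = (dQ/dM)·(M/Q) = -0.0232788 × (3800/1040.081) = -0.085.

-0.085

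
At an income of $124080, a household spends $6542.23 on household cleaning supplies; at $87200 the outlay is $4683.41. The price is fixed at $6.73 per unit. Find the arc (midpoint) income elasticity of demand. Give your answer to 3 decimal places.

With a constant price, Q₁ = 6542.23/6.73 = 972.100 and Q₂ = 4683.41/6.73 = 695.900 (equivalently, work directly with expenditure since P cancels).
Midpoint %ΔQ = (4683.41 − 6542.23)/5612.82 = -0.33117; midpoint %ΔI = (87200 − 124080)/105640 = -0.34911.
η = -0.33117 / -0.34911 = 0.949.

0.949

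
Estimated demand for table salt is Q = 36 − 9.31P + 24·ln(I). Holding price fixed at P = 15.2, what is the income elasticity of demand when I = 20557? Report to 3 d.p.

At P = 15.2, I = 20557: Q = 132.831.
Holding P constant, ∂Q/∂I = 24/I = 0.00116749.
η_I = (∂Q/∂I)·(I/Q) = 0.00116749 × (20557/132.831) = 0.181.

0.181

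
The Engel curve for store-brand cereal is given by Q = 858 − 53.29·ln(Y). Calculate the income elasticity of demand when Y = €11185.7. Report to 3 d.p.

-0.148

At Y = 11185.7: Q = 361.210.
dQ/dY = -53.29/Y = -0.00476412 at this income.
η = (dQ/dY)·(Y/Q) = -0.00476412 × (11185.7/361.210) = -0.148.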